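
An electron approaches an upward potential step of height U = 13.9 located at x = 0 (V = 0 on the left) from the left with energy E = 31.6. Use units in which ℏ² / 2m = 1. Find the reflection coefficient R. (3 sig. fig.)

The wavenumbers are k₁ = √(2mE)/ℏ = 5.621 on the left and k₂ = √(2m(E − U))/ℏ = 4.207 on the right.
Matching ψ and ψ′ at x = 0 gives r = (k₁ − k₂)/(k₁ + k₂), so R = r² = 0.02071 and T = 1 − R = 0.9793.

R = 0.0207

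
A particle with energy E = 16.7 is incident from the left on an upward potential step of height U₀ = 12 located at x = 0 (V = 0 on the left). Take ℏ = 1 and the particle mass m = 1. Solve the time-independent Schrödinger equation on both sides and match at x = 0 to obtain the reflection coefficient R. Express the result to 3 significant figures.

R = 0.0941

The wavenumbers are k₁ = √(2mE)/ℏ = 5.779 on the left and k₂ = √(2m(E − U₀))/ℏ = 3.066 on the right.
Continuity of ψ and ψ′ at the step yields the reflection amplitude r = (k₁ − k₂)/(k₁ + k₂) = 0.3068; thus R = |r|² = 0.09410, T = 0.9059.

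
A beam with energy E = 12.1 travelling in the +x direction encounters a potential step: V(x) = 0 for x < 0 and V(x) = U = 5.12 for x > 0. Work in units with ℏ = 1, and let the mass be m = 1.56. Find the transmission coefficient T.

T = 0.981

On each side the TISE gives plane waves with k = √(2m(E − V))/ℏ: k₁ = √(2·1.56·12.1) = 6.144, k₂ = √(2·1.56·6.98) = 4.667.
Matching ψ and ψ′ at x = 0 gives r = (k₁ − k₂)/(k₁ + k₂), so R = r² = 0.01868 and T = 1 − R = 0.9813.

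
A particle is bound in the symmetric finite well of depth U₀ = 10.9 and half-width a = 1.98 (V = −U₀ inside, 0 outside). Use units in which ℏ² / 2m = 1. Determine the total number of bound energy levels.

The dimensionless depth is z₀ = a√(2mU₀)/ℏ = 1.98 × √(10.90) = 6.537.
A new bound state (alternating even/odd) appears each time z₀ passes a multiple of π/2, so N = ⌊2z₀/π⌋ + 1 = ⌊4.162⌋ + 1 = 5.

N = 5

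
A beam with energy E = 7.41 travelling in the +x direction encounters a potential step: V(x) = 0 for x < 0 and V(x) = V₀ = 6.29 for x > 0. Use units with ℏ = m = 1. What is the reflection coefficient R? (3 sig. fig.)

R = 0.194

On each side the TISE gives plane waves with k = √(2m(E − V))/ℏ: k₁ = √(2·1·7.41) = 3.850, k₂ = √(2·1·1.12) = 1.497.
Matching ψ and ψ′ at x = 0 gives r = (k₁ − k₂)/(k₁ + k₂), so R = r² = 0.1937 and T = 1 − R = 0.8063.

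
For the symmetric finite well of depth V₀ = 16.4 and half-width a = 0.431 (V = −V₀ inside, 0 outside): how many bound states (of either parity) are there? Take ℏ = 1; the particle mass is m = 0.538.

The dimensionless depth is z₀ = a√(2mV₀)/ℏ = 0.431 × √(17.65) = 1.811.
The even/odd transcendental equations gain one root per π/2 in z₀, giving N = 1 + ⌊2z₀/π⌋ = 1 + ⌊1.153⌋ = 2.

N = 2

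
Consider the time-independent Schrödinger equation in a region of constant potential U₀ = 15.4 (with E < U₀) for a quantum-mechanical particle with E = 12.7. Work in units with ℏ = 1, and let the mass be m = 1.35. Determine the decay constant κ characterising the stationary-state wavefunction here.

Since E < U₀ the TISE in this region is ψ'' = κ²ψ with κ = √(2m(U₀ − E))/ℏ.
κ = √(2 × 1.35 × 2.7) = 2.700.

κ = 2.70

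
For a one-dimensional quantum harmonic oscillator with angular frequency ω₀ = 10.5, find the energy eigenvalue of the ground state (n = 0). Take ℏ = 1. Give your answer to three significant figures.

E = 5.25

The oscillator eigenvalues are E_n = ℏω₀(n + ½), so E_0 = 10.5 × 0.5 = 5.250.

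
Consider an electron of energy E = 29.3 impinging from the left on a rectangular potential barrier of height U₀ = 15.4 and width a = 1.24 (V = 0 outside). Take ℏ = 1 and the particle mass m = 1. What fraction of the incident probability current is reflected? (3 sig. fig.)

R = 0.00916

E > U₀: inside the barrier k₂ = √(2m(E − U₀))/ℏ = 5.273, k₂a = 6.538.
Matching at both interfaces gives T⁻¹ = 1 + U₀² sin²(k₂a) / [4E(E − U₀)] = 1.009, hence T = 0.991.
R = 1 − T = 0.00916.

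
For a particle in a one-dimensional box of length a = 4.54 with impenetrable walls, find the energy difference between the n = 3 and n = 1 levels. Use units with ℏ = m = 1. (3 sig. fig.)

ΔE = 1.92

E_n = n²π²ℏ²/(2ma²), so ΔE = (3² − 1²) π²ℏ²/(2ma²).
ΔE = 8 × π² / (2 × 1 × 4.54²) = 1.915.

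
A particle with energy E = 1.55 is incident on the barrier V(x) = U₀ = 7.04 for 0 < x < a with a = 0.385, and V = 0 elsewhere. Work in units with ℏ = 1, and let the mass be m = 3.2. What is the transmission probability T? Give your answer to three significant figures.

T = 0.0284

Since E < U₀ the interior solution is evanescent with decay constant κ = √(2m(U₀ − E))/ℏ = 5.928.
κa = 2.282, sinh(κa) = 4.848.
Matching ψ, ψ′ at both faces gives T = [1 + U₀² sinh²(κa) / (4E(U₀ − E))]⁻¹ = 1/35.22 = 0.0284.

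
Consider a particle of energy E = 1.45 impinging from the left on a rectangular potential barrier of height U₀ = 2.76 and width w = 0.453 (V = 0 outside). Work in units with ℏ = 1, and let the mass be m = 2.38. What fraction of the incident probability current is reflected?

R = 0.659

E < U₀: inside the barrier ψ ∝ e^{±κx} with κ = √(2m(U₀ − E))/ℏ = 2.497.
κw = 1.131, sinh(κw) = 1.388.
The exact tunnelling result is T⁻¹ = 1 + U₀² sinh²(κw) / [4E(U₀ − E)] = 2.933, so T = 0.341.
R = 1 − T = 0.659.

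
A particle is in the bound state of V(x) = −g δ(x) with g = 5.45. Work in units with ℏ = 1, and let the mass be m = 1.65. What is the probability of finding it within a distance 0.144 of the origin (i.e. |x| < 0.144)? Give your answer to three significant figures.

P = 0.925

The normalised bound state is ψ = √κ e^{−κ|x|} with κ = mg/ℏ² = 8.993.
P(|x| < d) = ∫_{−d}^{d} κ e^{−2κ|x|} dx = 1 − e^{−2κd} = 1 − e^{−2.590} = 0.9250.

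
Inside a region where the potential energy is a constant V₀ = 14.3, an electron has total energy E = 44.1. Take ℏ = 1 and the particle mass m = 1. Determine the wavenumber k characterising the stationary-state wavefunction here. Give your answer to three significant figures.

With E > V₀ the solution is oscillatory, ψ ∝ e^{±ikx} with k = √(2m(E − V₀))/ℏ.
k = √(2 × 1 × 29.8) = 7.720.

k = 7.72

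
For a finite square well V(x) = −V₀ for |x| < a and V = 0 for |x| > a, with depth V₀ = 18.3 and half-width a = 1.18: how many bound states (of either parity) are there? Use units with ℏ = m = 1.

N = 5

Define the well-strength parameter z₀ = (a/ℏ)√(2mV₀) = 1.18 × √(2·1·18.3) = 7.139.
A new bound state (alternating even/odd) appears each time z₀ passes a multiple of π/2, so N = ⌊2z₀/π⌋ + 1 = ⌊4.545⌋ + 1 = 5.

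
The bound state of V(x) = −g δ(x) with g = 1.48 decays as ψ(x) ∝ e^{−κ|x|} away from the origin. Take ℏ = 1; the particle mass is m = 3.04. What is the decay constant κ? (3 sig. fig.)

κ = 4.50

Integrating the TISE across x = 0 gives the cusp condition ψ'(0⁺) − ψ'(0⁻) = −(2mg/ℏ²)ψ(0).
With ψ ∝ e^{−κ|x|} this yields −2κ = −2mg/ℏ², so κ = mg/ℏ² = 4.499.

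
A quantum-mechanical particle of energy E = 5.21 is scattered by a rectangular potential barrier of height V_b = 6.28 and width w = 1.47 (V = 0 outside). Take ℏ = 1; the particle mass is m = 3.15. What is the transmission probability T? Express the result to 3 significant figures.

E < V_b: inside the barrier ψ ∝ e^{±κx} with κ = √(2m(V_b − E))/ℏ = 2.596.
κw = 3.817, sinh(κw) = 22.71.
Matching ψ, ψ′ at both faces gives T = [1 + V_b² sinh²(κw) / (4E(V_b − E))]⁻¹ = 1/913.5 = 0.00109.

T = 0.00109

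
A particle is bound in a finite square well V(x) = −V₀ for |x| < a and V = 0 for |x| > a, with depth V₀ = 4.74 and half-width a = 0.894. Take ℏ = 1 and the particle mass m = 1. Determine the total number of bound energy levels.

Define the well-strength parameter z₀ = (a/ℏ)√(2mV₀) = 0.894 × √(2·1·4.74) = 2.753.
The even/odd transcendental equations gain one root per π/2 in z₀, giving N = 1 + ⌊2z₀/π⌋ = 1 + ⌊1.752⌋ = 2.

N = 2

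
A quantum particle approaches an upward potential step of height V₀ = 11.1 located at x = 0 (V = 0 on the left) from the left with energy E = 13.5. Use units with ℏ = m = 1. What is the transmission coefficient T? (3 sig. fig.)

T = 0.834

The wavenumbers are k₁ = √(2mE)/ℏ = 5.196 on the left and k₂ = √(2m(E − V₀))/ℏ = 2.191 on the right.
Matching ψ and ψ′ at x = 0 gives r = (k₁ − k₂)/(k₁ + k₂), so R = r² = 0.1655 and T = 1 − R = 0.8345.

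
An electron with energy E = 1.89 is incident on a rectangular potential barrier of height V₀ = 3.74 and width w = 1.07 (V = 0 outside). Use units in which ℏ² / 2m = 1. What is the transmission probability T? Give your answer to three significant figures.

E < V₀: inside the barrier ψ ∝ e^{±κx} with κ = √(2m(V₀ − E))/ℏ = 1.360.
κw = 1.455, sinh(κw) = 2.026.
The exact tunnelling result is T⁻¹ = 1 + V₀² sinh²(κw) / [4E(V₀ − E)] = 5.107, so T = 0.196.

T = 0.196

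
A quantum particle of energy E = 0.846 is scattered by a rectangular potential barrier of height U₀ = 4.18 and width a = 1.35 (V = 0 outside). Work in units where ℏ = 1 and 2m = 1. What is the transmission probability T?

T = 0.0186

E < U₀: inside the barrier ψ ∝ e^{±κx} with κ = √(2m(U₀ − E))/ℏ = 1.826.
κa = 2.465, sinh(κa) = 5.839.
Matching ψ, ψ′ at both faces gives T = [1 + U₀² sinh²(κa) / (4E(U₀ − E))]⁻¹ = 1/53.80 = 0.0186.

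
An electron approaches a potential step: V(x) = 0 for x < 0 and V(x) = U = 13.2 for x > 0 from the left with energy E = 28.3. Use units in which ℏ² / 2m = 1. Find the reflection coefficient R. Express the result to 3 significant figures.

The wavenumbers are k₁ = √(2mE)/ℏ = 5.320 on the left and k₂ = √(2m(E − U))/ℏ = 3.886 on the right.
Matching ψ and ψ′ at x = 0 gives r = (k₁ − k₂)/(k₁ + k₂), so R = r² = 0.02426 and T = 1 − R = 0.9757.

R = 0.0243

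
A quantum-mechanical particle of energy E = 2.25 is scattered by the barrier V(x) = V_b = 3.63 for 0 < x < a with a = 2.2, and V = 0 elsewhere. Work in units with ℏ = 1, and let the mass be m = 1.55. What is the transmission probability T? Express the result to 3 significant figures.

Since E < V_b the interior solution is evanescent with decay constant κ = √(2m(V_b − E))/ℏ = 2.068.
κa = 4.550, sinh(κa) = 47.33.
The exact tunnelling result is T⁻¹ = 1 + V_b² sinh²(κa) / [4E(V_b − E)] = 2377, so T = 0.000421.

T = 0.000421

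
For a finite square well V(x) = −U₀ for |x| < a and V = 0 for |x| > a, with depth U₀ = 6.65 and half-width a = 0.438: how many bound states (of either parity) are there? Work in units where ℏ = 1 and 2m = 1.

The dimensionless depth is z₀ = a√(2mU₀)/ℏ = 0.438 × √(6.650) = 1.129.
The even/odd transcendental equations gain one root per π/2 in z₀, giving N = 1 + ⌊2z₀/π⌋ = 1 + ⌊0.7191⌋ = 1.

N = 1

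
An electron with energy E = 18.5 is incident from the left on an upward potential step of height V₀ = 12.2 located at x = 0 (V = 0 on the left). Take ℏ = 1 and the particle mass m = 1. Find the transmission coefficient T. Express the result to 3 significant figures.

On each side the TISE gives plane waves with k = √(2m(E − V))/ℏ: k₁ = √(2·1·18.5) = 6.083, k₂ = √(2·1·6.3) = 3.550.
Matching ψ and ψ′ at x = 0 gives r = (k₁ − k₂)/(k₁ + k₂), so R = r² = 0.06916 and T = 1 − R = 0.9308.

T = 0.931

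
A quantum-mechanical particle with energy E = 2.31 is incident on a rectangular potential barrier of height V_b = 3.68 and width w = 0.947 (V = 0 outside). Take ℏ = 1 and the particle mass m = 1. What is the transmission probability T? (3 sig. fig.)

E < V_b: inside the barrier ψ ∝ e^{±κx} with κ = √(2m(V_b − E))/ℏ = 1.655.
κw = 1.568, sinh(κw) = 2.293.
The exact tunnelling result is T⁻¹ = 1 + V_b² sinh²(κw) / [4E(V_b − E)] = 6.626, so T = 0.151.

T = 0.151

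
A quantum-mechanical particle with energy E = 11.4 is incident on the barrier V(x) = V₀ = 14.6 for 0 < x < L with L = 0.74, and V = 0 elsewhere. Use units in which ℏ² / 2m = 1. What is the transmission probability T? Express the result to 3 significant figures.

E < V₀: inside the barrier ψ ∝ e^{±κx} with κ = √(2m(V₀ − E))/ℏ = 1.789.
κL = 1.324, sinh(κL) = 1.746.
The exact tunnelling result is T⁻¹ = 1 + V₀² sinh²(κL) / [4E(V₀ − E)] = 5.452, so T = 0.183.

T = 0.183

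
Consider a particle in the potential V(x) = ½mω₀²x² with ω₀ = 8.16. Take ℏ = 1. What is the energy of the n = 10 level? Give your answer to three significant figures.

E = 85.7

Using E_n = (n + ½)ℏω₀: E_10 = 10.5 × 8.16 = 85.68.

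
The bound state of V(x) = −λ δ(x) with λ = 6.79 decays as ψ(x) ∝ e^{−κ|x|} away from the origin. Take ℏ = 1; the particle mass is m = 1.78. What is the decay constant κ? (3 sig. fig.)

Integrating the TISE across x = 0 gives the cusp condition ψ'(0⁺) − ψ'(0⁻) = −(2mλ/ℏ²)ψ(0).
With ψ ∝ e^{−κ|x|} this yields −2κ = −2mλ/ℏ², so κ = mλ/ℏ² = 12.09.

κ = 12.1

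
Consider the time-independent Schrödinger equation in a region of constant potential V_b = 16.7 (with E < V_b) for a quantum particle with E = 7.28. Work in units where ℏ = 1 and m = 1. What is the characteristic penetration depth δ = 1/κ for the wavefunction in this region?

Since E < V_b the TISE in this region is ψ'' = κ²ψ with κ = √(2m(V_b − E))/ℏ.
κ = √(2 × 1 × 9.42) = 4.341. The penetration depth is δ = 1/κ = 0.230.

δ = 0.230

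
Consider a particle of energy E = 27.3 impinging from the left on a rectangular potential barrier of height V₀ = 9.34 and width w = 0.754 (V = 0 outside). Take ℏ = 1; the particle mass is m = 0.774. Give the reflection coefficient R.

R = 0.0238

E > V₀: inside the barrier k₂ = √(2m(E − V₀))/ℏ = 5.273, k₂w = 3.976.
T = [1 + V₀² sin²(k₂w) / (4E(E − V₀))]⁻¹ = 1/1.024 = 0.976.
R = 1 − T = 0.0238.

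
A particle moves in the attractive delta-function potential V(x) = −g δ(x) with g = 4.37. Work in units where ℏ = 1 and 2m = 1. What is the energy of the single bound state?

For x ≠ 0 the bound state is ψ ∝ e^{−κ|x|}; integrating the TISE across the delta gives the cusp condition 2κ = 2mg/ℏ², so κ = 2.185.
Then E = −ℏ²κ²/(2m) = −mg²/(2ℏ²) = -4.774.

E = -4.77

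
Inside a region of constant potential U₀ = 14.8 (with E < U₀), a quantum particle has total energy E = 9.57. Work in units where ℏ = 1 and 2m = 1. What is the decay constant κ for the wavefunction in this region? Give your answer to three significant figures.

Since E < U₀ the TISE in this region is ψ'' = κ²ψ with κ = √(2m(U₀ − E))/ℏ.
κ = √(2 × 0.5 × 5.23) = 2.287.

κ = 2.29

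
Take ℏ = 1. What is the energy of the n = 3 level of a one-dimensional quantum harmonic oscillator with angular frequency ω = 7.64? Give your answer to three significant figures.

Using E_n = (n + ½)ℏω: E_3 = 3.5 × 7.64 = 26.74.

E = 26.7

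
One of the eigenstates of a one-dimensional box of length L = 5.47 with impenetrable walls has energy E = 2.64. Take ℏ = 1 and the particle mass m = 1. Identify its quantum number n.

From E_n = n²π²ℏ²/(2mL²) invert to n = √(2mL²E)/(πℏ).
n = (5.47/π) × √(2 × 1 × 2.64) = 4.001 → n = 4.

n = 4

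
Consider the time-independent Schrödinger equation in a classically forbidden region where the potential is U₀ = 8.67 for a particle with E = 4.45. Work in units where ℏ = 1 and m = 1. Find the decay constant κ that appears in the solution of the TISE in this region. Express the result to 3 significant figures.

Since E < U₀ the TISE in this region is ψ'' = κ²ψ with κ = √(2m(U₀ − E))/ℏ.
κ = √(2 × 1 × 4.22) = 2.905.

κ = 2.91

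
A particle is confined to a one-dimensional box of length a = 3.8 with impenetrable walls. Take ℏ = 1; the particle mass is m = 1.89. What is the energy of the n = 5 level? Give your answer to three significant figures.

E = 4.52

The infinite-well eigenfunctions ψ_n = √(2/a) sin(nπx/a) vanish at both walls, giving E_n = n²π²ℏ²/(2ma²).
E_5 = 5² × π² / (2 × 1.89 × 3.8²) = 4.520.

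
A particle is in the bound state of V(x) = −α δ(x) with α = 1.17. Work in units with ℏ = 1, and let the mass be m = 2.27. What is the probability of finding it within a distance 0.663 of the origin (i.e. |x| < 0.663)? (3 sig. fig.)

The normalised bound state is ψ = √κ e^{−κ|x|} with κ = mα/ℏ² = 2.656.
P(|x| < d) = ∫_{−d}^{d} κ e^{−2κ|x|} dx = 1 − e^{−2κd} = 1 − e^{−3.522} = 0.9705.

P = 0.970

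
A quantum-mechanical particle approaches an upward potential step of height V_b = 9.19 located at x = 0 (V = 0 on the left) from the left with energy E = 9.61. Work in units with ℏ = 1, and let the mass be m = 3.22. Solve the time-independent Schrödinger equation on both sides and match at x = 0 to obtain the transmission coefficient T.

On each side the TISE gives plane waves with k = √(2m(E − V))/ℏ: k₁ = √(2·3.22·9.61) = 7.867, k₂ = √(2·3.22·0.42) = 1.645.
Continuity of ψ and ψ′ at the step yields the reflection amplitude r = (k₁ − k₂)/(k₁ + k₂) = 0.6542; thus R = |r|² = 0.4280, T = 0.5720.

T = 0.572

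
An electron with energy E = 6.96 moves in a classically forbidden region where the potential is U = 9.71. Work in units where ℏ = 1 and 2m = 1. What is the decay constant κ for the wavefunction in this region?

Since E < U the TISE in this region is ψ'' = κ²ψ with κ = √(2m(U − E))/ℏ.
κ = √(2 × 0.5 × 2.75) = 1.658.

κ = 1.66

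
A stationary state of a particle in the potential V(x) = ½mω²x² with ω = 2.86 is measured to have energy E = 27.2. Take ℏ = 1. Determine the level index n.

n = 9

E_n = ℏω(n + ½) ⇒ n = E/(ℏω) − ½ = 27.2/2.86 − 0.5 = 9.010 → n = 9.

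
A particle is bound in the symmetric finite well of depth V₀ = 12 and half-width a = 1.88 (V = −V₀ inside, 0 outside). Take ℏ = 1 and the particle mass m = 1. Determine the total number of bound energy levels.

N = 6

The dimensionless depth is z₀ = a√(2mV₀)/ℏ = 1.88 × √(24.00) = 9.210.
The even/odd transcendental equations gain one root per π/2 in z₀, giving N = 1 + ⌊2z₀/π⌋ = 1 + ⌊5.863⌋ = 6.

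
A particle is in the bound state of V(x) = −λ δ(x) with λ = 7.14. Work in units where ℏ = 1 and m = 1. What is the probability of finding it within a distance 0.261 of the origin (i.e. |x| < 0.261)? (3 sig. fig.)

The normalised bound state is ψ = √κ e^{−κ|x|} with κ = mλ/ℏ² = 7.140.
P(|x| < d) = ∫_{−d}^{d} κ e^{−2κ|x|} dx = 1 − e^{−2κd} = 1 − e^{−3.727} = 0.9759.

P = 0.976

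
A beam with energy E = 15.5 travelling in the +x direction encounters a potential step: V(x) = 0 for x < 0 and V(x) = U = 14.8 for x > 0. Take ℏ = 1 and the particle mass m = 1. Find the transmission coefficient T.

T = 0.578

On each side the TISE gives plane waves with k = √(2m(E − V))/ℏ: k₁ = √(2·1·15.5) = 5.568, k₂ = √(2·1·0.7) = 1.183.
Continuity of ψ and ψ′ at the step yields the reflection amplitude r = (k₁ − k₂)/(k₁ + k₂) = 0.6495; thus R = |r|² = 0.4218, T = 0.5782.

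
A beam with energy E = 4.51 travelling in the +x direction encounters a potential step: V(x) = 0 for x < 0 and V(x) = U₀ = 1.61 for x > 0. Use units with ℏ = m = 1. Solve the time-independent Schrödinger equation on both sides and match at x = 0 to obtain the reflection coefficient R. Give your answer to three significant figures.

On each side the TISE gives plane waves with k = √(2m(E − V))/ℏ: k₁ = √(2·1·4.51) = 3.003, k₂ = √(2·1·2.9) = 2.408.
Continuity of ψ and ψ′ at the step yields the reflection amplitude r = (k₁ − k₂)/(k₁ + k₂) = 0.1100; thus R = |r|² = 0.01209, T = 0.9879.

R = 0.0121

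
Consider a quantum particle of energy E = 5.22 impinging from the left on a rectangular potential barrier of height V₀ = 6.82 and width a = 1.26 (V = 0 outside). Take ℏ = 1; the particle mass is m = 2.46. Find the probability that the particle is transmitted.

T = 0.00244

E < V₀: inside the barrier ψ ∝ e^{±κx} with κ = √(2m(V₀ − E))/ℏ = 2.806.
κa = 3.535, sinh(κa) = 17.14.
Matching ψ, ψ′ at both faces gives T = [1 + V₀² sinh²(κa) / (4E(V₀ − E))]⁻¹ = 1/409.8 = 0.00244.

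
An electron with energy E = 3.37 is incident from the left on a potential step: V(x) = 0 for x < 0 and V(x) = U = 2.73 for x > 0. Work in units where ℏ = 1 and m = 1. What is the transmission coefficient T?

On each side the TISE gives plane waves with k = √(2m(E − V))/ℏ: k₁ = √(2·1·3.37) = 2.596, k₂ = √(2·1·0.64) = 1.131.
Matching ψ and ψ′ at x = 0 gives r = (k₁ − k₂)/(k₁ + k₂), so R = r² = 0.1544 and T = 1 − R = 0.8456.

T = 0.846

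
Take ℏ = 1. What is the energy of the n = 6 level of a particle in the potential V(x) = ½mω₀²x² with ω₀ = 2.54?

E = 16.5

Using E_n = (n + ½)ℏω₀: E_6 = 6.5 × 2.54 = 16.51.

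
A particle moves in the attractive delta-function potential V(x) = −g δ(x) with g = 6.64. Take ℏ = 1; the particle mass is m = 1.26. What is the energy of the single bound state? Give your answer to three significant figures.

E = -27.8

For x ≠ 0 the bound state is ψ ∝ e^{−κ|x|}; integrating the TISE across the delta gives the cusp condition 2κ = 2mg/ℏ², so κ = 8.366.
Then E = −ℏ²κ²/(2m) = −mg²/(2ℏ²) = -27.78.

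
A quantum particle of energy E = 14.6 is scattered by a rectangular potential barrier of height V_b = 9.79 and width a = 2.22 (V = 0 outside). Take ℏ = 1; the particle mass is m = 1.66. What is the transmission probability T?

E > V_b: inside the barrier k₂ = √(2m(E − V_b))/ℏ = 3.996, k₂a = 8.871.
T = [1 + V_b² sin²(k₂a) / (4E(E − V_b))]⁻¹ = 1/1.094 = 0.914.

T = 0.914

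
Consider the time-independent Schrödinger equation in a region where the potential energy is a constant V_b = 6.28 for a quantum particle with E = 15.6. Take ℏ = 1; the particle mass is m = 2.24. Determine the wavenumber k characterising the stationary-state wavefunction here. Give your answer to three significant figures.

k = 6.46

With E > V_b the solution is oscillatory, ψ ∝ e^{±ikx} with k = √(2m(E − V_b))/ℏ.
k = √(2 × 2.24 × 9.32) = 6.462.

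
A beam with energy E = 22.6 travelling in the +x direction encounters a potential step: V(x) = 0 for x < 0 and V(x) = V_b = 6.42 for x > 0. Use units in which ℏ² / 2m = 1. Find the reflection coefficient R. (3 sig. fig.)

R = 0.00695

The wavenumbers are k₁ = √(2mE)/ℏ = 4.754 on the left and k₂ = √(2m(E − V_b))/ℏ = 4.022 on the right.
Continuity of ψ and ψ′ at the step yields the reflection amplitude r = (k₁ − k₂)/(k₁ + k₂) = 0.08335; thus R = |r|² = 0.006947, T = 0.9931.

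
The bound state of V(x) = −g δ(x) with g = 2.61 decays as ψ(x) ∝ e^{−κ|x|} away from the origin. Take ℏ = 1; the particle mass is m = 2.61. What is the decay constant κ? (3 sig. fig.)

κ = 6.81

Integrating the TISE across x = 0 gives the cusp condition ψ'(0⁺) − ψ'(0⁻) = −(2mg/ℏ²)ψ(0).
With ψ ∝ e^{−κ|x|} this yields −2κ = −2mg/ℏ², so κ = mg/ℏ² = 6.812.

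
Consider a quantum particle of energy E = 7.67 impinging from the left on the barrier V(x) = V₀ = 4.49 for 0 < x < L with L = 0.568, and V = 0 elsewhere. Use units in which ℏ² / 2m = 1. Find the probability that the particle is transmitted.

T = 0.871

E > V₀: inside the barrier k₂ = √(2m(E − V₀))/ℏ = 1.783, k₂L = 1.013.
Matching at both interfaces gives T⁻¹ = 1 + V₀² sin²(k₂L) / [4E(E − V₀)] = 1.149, hence T = 0.871.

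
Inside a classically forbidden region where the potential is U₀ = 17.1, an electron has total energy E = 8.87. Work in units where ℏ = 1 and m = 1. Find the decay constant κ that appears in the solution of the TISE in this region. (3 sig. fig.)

κ = 4.06

Since E < U₀ the TISE in this region is ψ'' = κ²ψ with κ = √(2m(U₀ − E))/ℏ.
κ = √(2 × 1 × 8.23) = 4.057.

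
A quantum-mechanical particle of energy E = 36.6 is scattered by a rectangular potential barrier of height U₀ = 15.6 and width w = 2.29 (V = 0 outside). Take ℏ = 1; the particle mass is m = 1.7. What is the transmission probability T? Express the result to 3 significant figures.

E > U₀: inside the barrier k₂ = √(2m(E − U₀))/ℏ = 8.450, k₂w = 19.35.
T = [1 + U₀² sin²(k₂w) / (4E(E − U₀))]⁻¹ = 1/1.018 = 0.982.

T = 0.982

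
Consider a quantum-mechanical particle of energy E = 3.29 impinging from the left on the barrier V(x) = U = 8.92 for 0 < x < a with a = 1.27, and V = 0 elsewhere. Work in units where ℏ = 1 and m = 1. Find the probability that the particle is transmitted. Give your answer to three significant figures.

E < U: inside the barrier ψ ∝ e^{±κx} with κ = √(2m(U − E))/ℏ = 3.356.
κa = 4.262, sinh(κa) = 35.45.
Matching ψ, ψ′ at both faces gives T = [1 + U² sinh²(κa) / (4E(U − E))]⁻¹ = 1/1351 = 0.000740.

T = 0.000740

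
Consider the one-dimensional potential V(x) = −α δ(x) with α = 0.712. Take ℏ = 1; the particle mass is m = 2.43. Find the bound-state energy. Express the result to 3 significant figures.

For x ≠ 0 the bound state is ψ ∝ e^{−κ|x|}; integrating the TISE across the delta gives the cusp condition 2κ = 2mα/ℏ², so κ = 1.730.
Then E = −ℏ²κ²/(2m) = −mα²/(2ℏ²) = -0.6159.

E = -0.616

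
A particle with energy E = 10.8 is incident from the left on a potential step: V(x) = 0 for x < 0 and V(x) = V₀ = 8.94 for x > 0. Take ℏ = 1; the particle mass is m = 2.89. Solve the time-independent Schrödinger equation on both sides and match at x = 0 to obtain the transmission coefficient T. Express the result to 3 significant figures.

The wavenumbers are k₁ = √(2mE)/ℏ = 7.901 on the left and k₂ = √(2m(E − V₀))/ℏ = 3.279 on the right.
Matching ψ and ψ′ at x = 0 gives r = (k₁ − k₂)/(k₁ + k₂), so R = r² = 0.1709 and T = 1 − R = 0.8291.

T = 0.829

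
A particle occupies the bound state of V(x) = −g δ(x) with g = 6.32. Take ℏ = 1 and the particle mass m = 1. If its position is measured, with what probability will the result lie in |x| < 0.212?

The normalised bound state is ψ = √κ e^{−κ|x|} with κ = mg/ℏ² = 6.320.
P(|x| < d) = ∫_{−d}^{d} κ e^{−2κ|x|} dx = 1 − e^{−2κd} = 1 − e^{−2.680} = 0.9314.

P = 0.931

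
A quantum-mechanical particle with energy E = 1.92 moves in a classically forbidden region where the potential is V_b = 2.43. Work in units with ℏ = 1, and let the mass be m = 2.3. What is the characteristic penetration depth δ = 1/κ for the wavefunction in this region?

δ = 0.653

Since E < V_b the TISE in this region is ψ'' = κ²ψ with κ = √(2m(V_b − E))/ℏ.
κ = √(2 × 2.3 × 0.51) = 1.532. The penetration depth is δ = 1/κ = 0.653.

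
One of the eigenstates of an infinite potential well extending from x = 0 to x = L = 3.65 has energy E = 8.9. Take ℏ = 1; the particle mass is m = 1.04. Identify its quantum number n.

For an infinite well E_n = n²π²ℏ²/(2mL²), so n = (L/πℏ)√(2mE).
n = (3.65/π) × √(2 × 1.04 × 8.9) = 4.999 → n = 5.

n = 5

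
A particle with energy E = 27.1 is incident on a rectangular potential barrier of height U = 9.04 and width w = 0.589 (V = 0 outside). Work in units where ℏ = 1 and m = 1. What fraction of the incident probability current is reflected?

R = 0.00624

Above the barrier the interior wavenumber is k₂ = √(2m(E − U))/ℏ = 6.010, giving phase k₂w = 3.540.
Matching at both interfaces gives T⁻¹ = 1 + U² sin²(k₂w) / [4E(E − U)] = 1.006, hence T = 0.994.
R = 1 − T = 0.00624.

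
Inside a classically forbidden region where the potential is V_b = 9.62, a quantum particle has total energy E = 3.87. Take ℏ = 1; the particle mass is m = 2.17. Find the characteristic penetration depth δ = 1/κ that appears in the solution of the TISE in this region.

Since E < V_b the TISE in this region is ψ'' = κ²ψ with κ = √(2m(V_b − E))/ℏ.
κ = √(2 × 2.17 × 5.75) = 4.995. The penetration depth is δ = 1/κ = 0.200.

δ = 0.200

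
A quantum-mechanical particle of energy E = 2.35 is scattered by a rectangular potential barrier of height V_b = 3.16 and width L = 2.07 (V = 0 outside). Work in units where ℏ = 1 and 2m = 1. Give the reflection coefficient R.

Since E < V_b the interior solution is evanescent with decay constant κ = √(2m(V_b − E))/ℏ = 0.9000.
κL = 1.863, sinh(κL) = 3.144.
Matching ψ, ψ′ at both faces gives T = [1 + V_b² sinh²(κL) / (4E(V_b − E))]⁻¹ = 1/13.96 = 0.0716.
R = 1 − T = 0.928.

R = 0.928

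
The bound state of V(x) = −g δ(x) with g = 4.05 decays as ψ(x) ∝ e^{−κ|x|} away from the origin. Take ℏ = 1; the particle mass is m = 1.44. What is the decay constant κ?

κ = 5.83

Integrating the TISE across x = 0 gives the cusp condition ψ'(0⁺) − ψ'(0⁻) = −(2mg/ℏ²)ψ(0).
With ψ ∝ e^{−κ|x|} this yields −2κ = −2mg/ℏ², so κ = mg/ℏ² = 5.832.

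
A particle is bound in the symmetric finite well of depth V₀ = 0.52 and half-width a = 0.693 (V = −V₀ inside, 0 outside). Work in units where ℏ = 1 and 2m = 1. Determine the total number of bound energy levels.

N = 1

Define the well-strength parameter z₀ = (a/ℏ)√(2mV₀) = 0.693 × √(2·0.5·0.52) = 0.4997.
The even/odd transcendental equations gain one root per π/2 in z₀, giving N = 1 + ⌊2z₀/π⌋ = 1 + ⌊0.3181⌋ = 1.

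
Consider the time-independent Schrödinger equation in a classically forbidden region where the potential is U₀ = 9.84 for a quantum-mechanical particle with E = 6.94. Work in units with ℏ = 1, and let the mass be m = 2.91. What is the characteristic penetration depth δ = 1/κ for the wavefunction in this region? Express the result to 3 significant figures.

Since E < U₀ the TISE in this region is ψ'' = κ²ψ with κ = √(2m(U₀ − E))/ℏ.
κ = √(2 × 2.91 × 2.9) = 4.108. The penetration depth is δ = 1/κ = 0.243.

δ = 0.243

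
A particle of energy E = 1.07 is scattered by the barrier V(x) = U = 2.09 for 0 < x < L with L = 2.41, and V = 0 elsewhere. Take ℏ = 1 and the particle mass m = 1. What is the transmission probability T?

T = 0.00408

Since E < U the interior solution is evanescent with decay constant κ = √(2m(U − E))/ℏ = 1.428.
κL = 3.442, sinh(κL) = 15.61.
The exact tunnelling result is T⁻¹ = 1 + U² sinh²(κL) / [4E(U − E)] = 244.9, so T = 0.00408.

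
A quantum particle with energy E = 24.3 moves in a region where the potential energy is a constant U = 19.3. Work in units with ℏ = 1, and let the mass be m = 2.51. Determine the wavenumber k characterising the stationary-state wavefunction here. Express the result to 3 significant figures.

With E > U the solution is oscillatory, ψ ∝ e^{±ikx} with k = √(2m(E − U))/ℏ.
k = √(2 × 2.51 × 5) = 5.010.

k = 5.01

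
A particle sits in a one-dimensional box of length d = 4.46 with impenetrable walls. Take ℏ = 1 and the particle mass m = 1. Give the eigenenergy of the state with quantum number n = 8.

Requiring ψ(0) = ψ(d) = 0 quantises k = nπ/d, hence E_n = ℏ²k²/2m = n²π²ℏ²/(2md²).
E_8 = 8² × π² / (2 × 1 × 4.46²) = 15.88.

E = 15.9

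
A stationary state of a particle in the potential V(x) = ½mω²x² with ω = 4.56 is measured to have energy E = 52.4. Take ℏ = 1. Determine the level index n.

n = 11

E_n = ℏω(n + ½) ⇒ n = E/(ℏω) − ½ = 52.4/4.56 − 0.5 = 10.991 → n = 11.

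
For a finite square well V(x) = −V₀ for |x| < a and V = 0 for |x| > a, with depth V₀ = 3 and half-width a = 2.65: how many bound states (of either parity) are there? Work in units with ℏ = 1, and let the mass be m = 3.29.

N = 8

Define the well-strength parameter z₀ = (a/ℏ)√(2mV₀) = 2.65 × √(2·3.29·3) = 11.77.
The even/odd transcendental equations gain one root per π/2 in z₀, giving N = 1 + ⌊2z₀/π⌋ = 1 + ⌊7.495⌋ = 8.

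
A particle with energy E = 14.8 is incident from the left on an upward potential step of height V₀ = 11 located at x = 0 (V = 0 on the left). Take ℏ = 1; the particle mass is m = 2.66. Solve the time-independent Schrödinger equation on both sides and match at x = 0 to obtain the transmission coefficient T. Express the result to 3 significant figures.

T = 0.893

On each side the TISE gives plane waves with k = √(2m(E − V))/ℏ: k₁ = √(2·2.66·14.8) = 8.873, k₂ = √(2·2.66·3.8) = 4.496.
Continuity of ψ and ψ′ at the step yields the reflection amplitude r = (k₁ − k₂)/(k₁ + k₂) = 0.3274; thus R = |r|² = 0.1072, T = 0.8928.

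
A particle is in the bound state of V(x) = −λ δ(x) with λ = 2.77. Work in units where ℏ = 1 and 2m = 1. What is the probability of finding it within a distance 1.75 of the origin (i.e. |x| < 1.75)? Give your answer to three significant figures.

The normalised bound state is ψ = √κ e^{−κ|x|} with κ = mλ/ℏ² = 1.385.
P(|x| < d) = ∫_{−d}^{d} κ e^{−2κ|x|} dx = 1 − e^{−2κd} = 1 − e^{−4.848} = 0.9922.

P = 0.992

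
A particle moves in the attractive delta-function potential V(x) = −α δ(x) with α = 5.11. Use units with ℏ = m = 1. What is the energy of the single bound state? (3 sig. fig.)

E = -13.1

The bound state is ψ(x) = √κ e^{−κ|x|}. The derivative jump ψ'(0⁺) − ψ'(0⁻) = −(2mα/ℏ²)ψ(0) fixes κ = mα/ℏ² = 5.110.
Then E = −ℏ²κ²/(2m) = −mα²/(2ℏ²) = -13.06.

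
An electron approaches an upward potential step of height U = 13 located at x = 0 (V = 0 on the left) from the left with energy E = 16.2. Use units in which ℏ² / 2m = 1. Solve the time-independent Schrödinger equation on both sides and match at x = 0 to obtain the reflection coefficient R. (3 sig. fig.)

The wavenumbers are k₁ = √(2mE)/ℏ = 4.025 on the left and k₂ = √(2m(E − U))/ℏ = 1.789 on the right.
Matching ψ and ψ′ at x = 0 gives r = (k₁ − k₂)/(k₁ + k₂), so R = r² = 0.1479 and T = 1 − R = 0.8521.

R = 0.148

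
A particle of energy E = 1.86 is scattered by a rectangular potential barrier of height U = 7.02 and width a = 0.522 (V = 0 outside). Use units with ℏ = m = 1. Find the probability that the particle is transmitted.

E < U: inside the barrier ψ ∝ e^{±κx} with κ = √(2m(U − E))/ℏ = 3.212.
κa = 1.677, sinh(κa) = 2.581.
Matching ψ, ψ′ at both faces gives T = [1 + U² sinh²(κa) / (4E(U − E))]⁻¹ = 1/9.551 = 0.105.

T = 0.105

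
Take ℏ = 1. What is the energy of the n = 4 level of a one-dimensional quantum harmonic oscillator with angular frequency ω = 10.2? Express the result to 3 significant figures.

E = 45.9

Using E_n = (n + ½)ℏω: E_4 = 4.5 × 10.2 = 45.90.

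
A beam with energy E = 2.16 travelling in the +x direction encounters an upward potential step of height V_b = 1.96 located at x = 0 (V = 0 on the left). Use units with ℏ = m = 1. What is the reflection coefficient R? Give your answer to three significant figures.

The wavenumbers are k₁ = √(2mE)/ℏ = 2.078 on the left and k₂ = √(2m(E − V_b))/ℏ = 0.6325 on the right.
Continuity of ψ and ψ′ at the step yields the reflection amplitude r = (k₁ − k₂)/(k₁ + k₂) = 0.5334; thus R = |r|² = 0.2845, T = 0.7155.

R = 0.285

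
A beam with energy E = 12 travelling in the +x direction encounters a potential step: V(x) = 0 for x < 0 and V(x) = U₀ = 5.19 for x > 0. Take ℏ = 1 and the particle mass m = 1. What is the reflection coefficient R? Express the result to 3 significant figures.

R = 0.0198

The wavenumbers are k₁ = √(2mE)/ℏ = 4.899 on the left and k₂ = √(2m(E − U₀))/ℏ = 3.691 on the right.
Matching ψ and ψ′ at x = 0 gives r = (k₁ − k₂)/(k₁ + k₂), so R = r² = 0.01979 and T = 1 − R = 0.9802.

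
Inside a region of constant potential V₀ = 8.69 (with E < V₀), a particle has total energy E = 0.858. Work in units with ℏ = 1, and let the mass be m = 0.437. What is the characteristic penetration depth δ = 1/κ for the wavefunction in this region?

δ = 0.382

Since E < V₀ the TISE in this region is ψ'' = κ²ψ with κ = √(2m(V₀ − E))/ℏ.
κ = √(2 × 0.437 × 7.832) = 2.616. The penetration depth is δ = 1/κ = 0.382.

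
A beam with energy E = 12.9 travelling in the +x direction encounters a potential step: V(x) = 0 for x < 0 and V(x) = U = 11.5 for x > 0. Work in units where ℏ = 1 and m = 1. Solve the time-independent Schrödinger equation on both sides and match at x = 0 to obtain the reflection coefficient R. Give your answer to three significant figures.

The wavenumbers are k₁ = √(2mE)/ℏ = 5.079 on the left and k₂ = √(2m(E − U))/ℏ = 1.673 on the right.
Matching ψ and ψ′ at x = 0 gives r = (k₁ − k₂)/(k₁ + k₂), so R = r² = 0.2544 and T = 1 − R = 0.7456.

R = 0.254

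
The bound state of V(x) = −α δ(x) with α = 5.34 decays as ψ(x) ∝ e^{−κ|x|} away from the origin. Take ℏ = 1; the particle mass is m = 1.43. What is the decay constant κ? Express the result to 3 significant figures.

κ = 7.64

Integrate −(ℏ²/2m)ψ'' − αδ(x)ψ = Eψ from −ε to +ε: the ψ'' term gives ψ'(0⁺) − ψ'(0⁻) and the δ term gives −(2mα/ℏ²)ψ(0).
With ψ ∝ e^{−κ|x|} this yields −2κ = −2mα/ℏ², so κ = mα/ℏ² = 7.636.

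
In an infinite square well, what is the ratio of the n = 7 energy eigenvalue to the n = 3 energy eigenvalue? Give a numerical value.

5.44444

E_n = n²π²ℏ²/(2mL²) so the ratio is n₂²/n₁² = 49/9 = 5.44444.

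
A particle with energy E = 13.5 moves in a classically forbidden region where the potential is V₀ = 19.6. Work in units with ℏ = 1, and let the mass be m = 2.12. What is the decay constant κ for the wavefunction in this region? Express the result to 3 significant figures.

Since E < V₀ the TISE in this region is ψ'' = κ²ψ with κ = √(2m(V₀ − E))/ℏ.
κ = √(2 × 2.12 × 6.1) = 5.086.

κ = 5.09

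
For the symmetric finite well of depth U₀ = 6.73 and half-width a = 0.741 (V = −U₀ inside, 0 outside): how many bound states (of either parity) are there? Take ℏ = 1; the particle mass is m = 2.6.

Define the well-strength parameter z₀ = (a/ℏ)√(2mU₀) = 0.741 × √(2·2.6·6.73) = 4.384.
The even/odd transcendental equations gain one root per π/2 in z₀, giving N = 1 + ⌊2z₀/π⌋ = 1 + ⌊2.791⌋ = 3.

N = 3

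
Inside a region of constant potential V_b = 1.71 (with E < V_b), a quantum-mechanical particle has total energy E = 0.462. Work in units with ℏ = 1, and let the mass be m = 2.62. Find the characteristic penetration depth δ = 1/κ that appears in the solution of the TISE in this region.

Since E < V_b the TISE in this region is ψ'' = κ²ψ with κ = √(2m(V_b − E))/ℏ.
κ = √(2 × 2.62 × 1.248) = 2.557. The penetration depth is δ = 1/κ = 0.391.

δ = 0.391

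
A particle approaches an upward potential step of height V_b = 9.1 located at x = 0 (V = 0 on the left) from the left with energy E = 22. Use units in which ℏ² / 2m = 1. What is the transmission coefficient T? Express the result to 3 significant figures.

T = 0.982

On each side the TISE gives plane waves with k = √(2m(E − V))/ℏ: k₁ = √(2·½·22) = 4.690, k₂ = √(2·½·12.9) = 3.592.
Matching ψ and ψ′ at x = 0 gives r = (k₁ − k₂)/(k₁ + k₂), so R = r² = 0.01760 and T = 1 − R = 0.9824.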